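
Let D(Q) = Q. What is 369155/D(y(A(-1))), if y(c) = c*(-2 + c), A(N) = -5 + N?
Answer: 369155/48 ≈ 7690.7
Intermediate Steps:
369155/D(y(A(-1))) = 369155/(((-5 - 1)*(-2 + (-5 - 1)))) = 369155/((-6*(-2 - 6))) = 369155/((-6*(-8))) = 369155/48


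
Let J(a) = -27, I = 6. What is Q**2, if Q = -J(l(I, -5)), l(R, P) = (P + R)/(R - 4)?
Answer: 729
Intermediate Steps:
l(R, P) = (P + R)/(-4 + R)
Q = 27 (Q = -1*(-27) = 27)
Q**2 = 27**2 = 729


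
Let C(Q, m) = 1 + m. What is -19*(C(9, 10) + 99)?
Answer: -2090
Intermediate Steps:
-19*(C(9, 10) + 99) = -19*((1 + 10) + 99) = -19*(11 + 99) = -19*110 = -2090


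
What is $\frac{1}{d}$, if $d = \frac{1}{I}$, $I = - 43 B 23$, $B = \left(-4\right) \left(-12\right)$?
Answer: $-47472$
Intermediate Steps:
$B = 48$
$I = -47472$ ($I = \left(-43\right) 48 \cdot 23 = \left(-2064\right) 23 = -47472$)
$d = - \frac{1}{47472}$ ($d = \frac{1}{-47472} = - \frac{1}{47472} \approx -2.1065 \cdot 10^{-5}$)
$\frac{1}{d} = \frac{1}{- \frac{1}{47472}} = -47472$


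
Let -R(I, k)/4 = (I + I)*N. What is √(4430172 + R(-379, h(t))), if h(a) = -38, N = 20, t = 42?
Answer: 2*√1122703 ≈ 2119.2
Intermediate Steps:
R(I, k) = -160*I (R(I, k) = -4*(I + I)*20 = -4*2*I*20 = -160*I)
√(4430172 + R(-379, h(t))) = √(4430172 - 160*(-379)) = √(4430172 + 60640) = √4490812 = 2*√1122703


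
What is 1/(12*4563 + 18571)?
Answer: 1/73327 ≈ 1.3638e-5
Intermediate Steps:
1/(12*4563 + 18571) = 1/(54756 + 18571) = 1/73327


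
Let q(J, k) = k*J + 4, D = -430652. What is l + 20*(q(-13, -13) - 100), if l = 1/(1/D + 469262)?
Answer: 295049383912232/202088618823 ≈ 1460.0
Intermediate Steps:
q(J, k) = 4 + J*k (q(J, k) = J*k + 4 = 4 + J*k)
l = 430652/202088618823 (l = 1/(1/(-430652) + 469262) = 1/(-1/430652 + 469262) = 1/(202088618823/430652) = 430652/202088618823 ≈ 2.1310e-6)
l + 20*(q(-13, -13) - 100) = 430652/202088618823 + 20*((4 - 13*(-13)) - 100) = 430652/202088618823 + 20*((4 + 169) - 100) = 430652/202088618823 + 20*(173 - 100) = 430652/202088618823 + 20*73 = 430652/202088618823 + 1460 = 295049383912232/202088618823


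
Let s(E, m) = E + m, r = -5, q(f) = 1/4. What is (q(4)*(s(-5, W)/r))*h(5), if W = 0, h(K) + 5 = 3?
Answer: -1/2 ≈ -0.50000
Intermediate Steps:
h(K) = -2 (h(K) = -5 + 3 = -2)
q(f) = 1/4
(q(4)*(s(-5, W)/r))*h(5) = (((-5 + 0)/(-5))/4)*(-2) = ((-5*(-1/5))/4)*(-2) = ((1/4)*1)*(-2) = (1/4)*(-2) = -1/2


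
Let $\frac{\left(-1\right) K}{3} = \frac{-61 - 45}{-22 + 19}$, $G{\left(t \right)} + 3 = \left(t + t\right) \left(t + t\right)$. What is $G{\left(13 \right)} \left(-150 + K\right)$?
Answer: $-172288$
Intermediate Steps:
$G{\left(t \right)} = -3 + 4 t^{2}$ ($G{\left(t \right)} = -3 + \left(t + t\right) \left(t + t\right) = -3 + 2 t 2 t = -3 + 4 t^{2}$)
$K = -106$ ($K = - 3 \frac{-61 - 45}{-22 + 19} = - 3 \left(- \frac{106}{-3}\right) = - 3 \left(\left(-106\right) \left(- \frac{1}{3}\right)\right) = \left(-3\right) \frac{106}{3} = -106$)
$G{\left(13 \right)} \left(-150 + K\right) = \left(-3 + 4 \cdot 13^{2}\right) \left(-150 - 106\right) = \left(-3 + 4 \cdot 169\right) \left(-256\right) = \left(-3 + 676\right) \left(-256\right) = 673 \left(-256\right) = -172288$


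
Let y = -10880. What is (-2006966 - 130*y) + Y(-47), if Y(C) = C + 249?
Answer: -592364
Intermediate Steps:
Y(C) = 249 + C
(-2006966 - 130*y) + Y(-47) = (-2006966 - 130*(-10880)) + (249 - 47) = (-2006966 + 1414400) + 202 = -592566 + 202 = -592364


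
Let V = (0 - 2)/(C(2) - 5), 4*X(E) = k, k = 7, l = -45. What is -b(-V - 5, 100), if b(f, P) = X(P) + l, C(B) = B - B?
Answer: 173/4 ≈ 43.250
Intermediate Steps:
C(B) = 0
X(E) = 7/4 (X(E) = (¼)*7 = 7/4)
V = ⅖ (V = (0 - 2)/(0 - 5) = -2/(-5) = -2*(-⅕) = ⅖ ≈ 0.40000)
b(f, P) = -173/4 (b(f, P) = 7/4 - 45 = -173/4)
-b(-V - 5, 100) = -1*(-173/4) = 173/4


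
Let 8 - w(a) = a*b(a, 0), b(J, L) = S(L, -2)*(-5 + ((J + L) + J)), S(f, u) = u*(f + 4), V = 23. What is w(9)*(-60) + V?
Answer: -56617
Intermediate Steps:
S(f, u) = u*(4 + f)
b(J, L) = (-8 - 2*L)*(-5 + L + 2*J) (b(J, L) = (-2*(4 + L))*(-5 + ((J + L) + J)) = (-8 - 2*L)*(-5 + (L + 2*J)) = (-8 - 2*L)*(-5 + L + 2*J))
w(a) = 8 - a*(40 - 16*a) (w(a) = 8 - a*2*(-4 - 1*0)*(-5 + 0 + 2*a) = 8 - a*2*(-4 + 0)*(-5 + 2*a) = 8 - a*2*(-4)*(-5 + 2*a) = 8 - a*(40 - 16*a))
w(9)*(-60) + V = (8 + 8*9*(-5 + 2*9))*(-60) + 23 = (8 + 8*9*(-5 + 18))*(-60) + 23 = (8 + 8*9*13)*(-60) + 23 = (8 + 936)*(-60) + 23 = 944*(-60) + 23 = -56640 + 23 = -56617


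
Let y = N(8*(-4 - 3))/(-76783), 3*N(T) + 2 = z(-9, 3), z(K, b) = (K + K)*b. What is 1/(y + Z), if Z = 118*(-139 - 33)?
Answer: -32907/667880464 ≈ -4.9271e-5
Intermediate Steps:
z(K, b) = 2*K*b (z(K, b) = (2*K)*b = 2*K*b)
N(T) = -56/3 (N(T) = -2/3 + (2*(-9)*3)/3 = -2/3 + (1/3)*(-54) = -2/3 - 18 = -56/3)
y = 8/32907 (y = -56/3/(-76783) = -56/3*(-1/76783) = 8/32907 ≈ 0.00024311)
Z = -20296 (Z = 118*(-172) = -20296)
1/(y + Z) = 1/(8/32907 - 20296) = 1/(-667880464/32907) = -32907/667880464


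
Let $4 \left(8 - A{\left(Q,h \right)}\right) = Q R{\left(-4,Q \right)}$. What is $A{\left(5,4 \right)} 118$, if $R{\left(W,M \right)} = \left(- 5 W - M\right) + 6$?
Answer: $- \frac{4307}{2} \approx -2153.5$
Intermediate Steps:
$R{\left(W,M \right)} = 6 - M - 5 W$ ($R{\left(W,M \right)} = \left(- M - 5 W\right) + 6 = 6 - M - 5 W$)
$A{\left(Q,h \right)} = 8 - \frac{Q \left(26 - Q\right)}{4}$ ($A{\left(Q,h \right)} = 8 - \frac{Q \left(6 - Q - -20\right)}{4} = 8 - \frac{Q \left(6 - Q + 20\right)}{4} = 8 - \frac{Q \left(26 - Q\right)}{4}$)
$A{\left(5,4 \right)} 118 = \left(8 + \frac{1}{4} \cdot 5 \left(-26 + 5\right)\right) 118 = \left(8 + \frac{1}{4} \cdot 5 \left(-21\right)\right) 118 = \left(8 - \frac{105}{4}\right) 118 = \left(- \frac{73}{4}\right) 118 = - \frac{4307}{2}$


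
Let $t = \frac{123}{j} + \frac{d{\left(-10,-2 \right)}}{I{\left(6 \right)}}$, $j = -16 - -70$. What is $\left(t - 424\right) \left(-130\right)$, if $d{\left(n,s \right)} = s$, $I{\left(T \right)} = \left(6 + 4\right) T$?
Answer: $\frac{493454}{9} \approx 54828.0$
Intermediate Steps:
$I{\left(T \right)} = 10 T$
$j = 54$ ($j = -16 + 70 = 54$)
$t = \frac{101}{45}$ ($t = \frac{123}{54} - \frac{2}{10 \cdot 6} = 123 \cdot \frac{1}{54} - \frac{2}{60} = \frac{41}{18} - \frac{1}{30} = \frac{101}{45} \approx 2.2444$)
$\left(t - 424\right) \left(-130\right) = \left(\frac{101}{45} - 424\right) \left(-130\right) = \left(- \frac{18979}{45}\right) \left(-130\right) = \frac{493454}{9}$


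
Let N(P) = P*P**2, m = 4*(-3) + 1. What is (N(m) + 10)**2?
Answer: 1745041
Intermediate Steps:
m = -11 (m = -12 + 1 = -11)
N(P) = P**3
(N(m) + 10)**2 = ((-11)**3 + 10)**2 = (-1331 + 10)**2 = (-1321)**2 = 1745041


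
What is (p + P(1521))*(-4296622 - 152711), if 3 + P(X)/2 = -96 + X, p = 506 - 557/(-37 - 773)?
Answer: -4025247791327/270 ≈ -1.4908e+10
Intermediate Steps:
p = 410417/810 (p = 506 - 557/(-810) = 506 - 557*(-1/810) = 506 + 557/810 = 410417/810 ≈ 506.69)
P(X) = -198 + 2*X (P(X) = -6 + 2*(-96 + X) = -6 + (-192 + 2*X) = -198 + 2*X)
(p + P(1521))*(-4296622 - 152711) = (410417/810 + (-198 + 2*1521))*(-4296622 - 152711) = (410417/810 + (-198 + 3042))*(-4449333) = (410417/810 + 2844)*(-4449333) = (2714057/810)*(-4449333) = -4025247791327/270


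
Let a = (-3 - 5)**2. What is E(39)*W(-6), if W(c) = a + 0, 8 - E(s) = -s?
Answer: 3008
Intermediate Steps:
a = 64 (a = (-8)**2 = 64)
E(s) = 8 + s (E(s) = 8 - (-1)*s = 8 + s)
W(c) = 64 (W(c) = 64 + 0 = 64)
E(39)*W(-6) = (8 + 39)*64 = 47*64 = 3008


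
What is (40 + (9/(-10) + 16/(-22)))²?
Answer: 17816841/12100 ≈ 1472.5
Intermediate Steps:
(40 + (9/(-10) + 16/(-22)))² = (40 + (9*(-⅒) + 16*(-1/22)))² = (40 + (-9/10 - 8/11))² = (40 - 179/110)² = (4221/110)² = 17816841/12100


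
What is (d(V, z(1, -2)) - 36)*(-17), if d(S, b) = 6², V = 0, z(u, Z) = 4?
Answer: 0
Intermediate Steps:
d(S, b) = 36
(d(V, z(1, -2)) - 36)*(-17) = (36 - 36)*(-17) = 0*(-17) = 0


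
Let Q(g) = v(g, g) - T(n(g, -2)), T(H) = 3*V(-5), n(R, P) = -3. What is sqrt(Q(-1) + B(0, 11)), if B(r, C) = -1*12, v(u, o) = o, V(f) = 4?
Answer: 5*I ≈ 5.0*I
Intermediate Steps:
T(H) = 12 (T(H) = 3*4 = 12)
B(r, C) = -12
Q(g) = -12 + g (Q(g) = g - 1*12 = g - 12 = -12 + g)
sqrt(Q(-1) + B(0, 11)) = sqrt((-12 - 1) - 12) = sqrt(-13 - 12) = sqrt(-25) = 5*I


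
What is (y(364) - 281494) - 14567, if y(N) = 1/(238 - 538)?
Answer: -88818301/300 ≈ -2.9606e+5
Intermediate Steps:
y(N) = -1/300 (y(N) = 1/(-300) = -1/300)
(y(364) - 281494) - 14567 = (-1/300 - 281494) - 14567 = -84448201/300 - 14567 = -88818301/300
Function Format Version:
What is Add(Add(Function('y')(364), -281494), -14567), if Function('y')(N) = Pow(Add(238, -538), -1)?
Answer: Rational(-88818301, 300) ≈ -2.9606e+5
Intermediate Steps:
Function('y')(N) = Rational(-1, 300) (Function('y')(N) = Pow(-300, -1) = Rational(-1, 300))
Add(Add(Function('y')(364), -281494), -14567) = Add(Add(Rational(-1, 300), -281494), -14567) = Add(Rational(-84448201, 300), -14567) = Rational(-88818301, 300)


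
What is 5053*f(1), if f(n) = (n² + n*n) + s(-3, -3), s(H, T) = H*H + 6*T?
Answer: -35371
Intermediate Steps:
s(H, T) = H² + 6*T
f(n) = -9 + 2*n² (f(n) = (n² + n*n) + ((-3)² + 6*(-3)) = (n² + n²) + (9 - 18) = 2*n² - 9 = -9 + 2*n²)
5053*f(1) = 5053*(-9 + 2*1²) = 5053*(-9 + 2*1) = 5053*(-9 + 2) = 5053*(-7) = -35371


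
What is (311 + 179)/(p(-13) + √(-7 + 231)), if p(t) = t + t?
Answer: -3185/113 - 490*√14/113 ≈ -44.411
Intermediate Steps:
p(t) = 2*t
(311 + 179)/(p(-13) + √(-7 + 231)) = (311 + 179)/(2*(-13) + √(-7 + 231)) = 490/(-26 + √224) = 490/(-26 + 4*√14)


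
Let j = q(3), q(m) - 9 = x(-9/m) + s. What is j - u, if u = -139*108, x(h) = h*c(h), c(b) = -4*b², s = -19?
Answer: 15110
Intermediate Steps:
x(h) = -4*h³ (x(h) = h*(-4*h²) = -4*h³)
q(m) = -10 + 2916/m³ (q(m) = 9 + (-4*(-729/m³) - 19) = 9 + (-(-2916)/m³ - 19) = 9 + (2916/m³ - 19) = 9 + (-19 + 2916/m³) = -10 + 2916/m³)
j = 98 (j = -10 + 2916/3³ = -10 + 2916*(1/27) = -10 + 108 = 98)
u = -15012
j - u = 98 - 1*(-15012) = 98 + 15012 = 15110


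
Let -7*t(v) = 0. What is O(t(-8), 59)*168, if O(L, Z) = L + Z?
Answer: 9912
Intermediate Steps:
t(v) = 0 (t(v) = -1/7*0 = 0)
O(t(-8), 59)*168 = (0 + 59)*168 = 59*168 = 9912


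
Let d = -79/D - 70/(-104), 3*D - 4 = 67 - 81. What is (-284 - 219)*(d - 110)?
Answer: 11198289/260 ≈ 43070.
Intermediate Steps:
D = -10/3 (D = 4/3 + (67 - 81)/3 = 4/3 + (1/3)*(-14) = 4/3 - 14/3 = -10/3 ≈ -3.3333)
d = 6337/260 (d = -79/(-10/3) - 70/(-104) = -79*(-3/10) - 70*(-1/104) = 237/10 + 35/52 = 6337/260 ≈ 24.373)
(-284 - 219)*(d - 110) = (-284 - 219)*(6337/260 - 110) = -503*(-22263/260) = 11198289/260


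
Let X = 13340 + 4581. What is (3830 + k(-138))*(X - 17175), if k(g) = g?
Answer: 2754232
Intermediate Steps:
X = 17921
(3830 + k(-138))*(X - 17175) = (3830 - 138)*(17921 - 17175) = 3692*746 = 2754232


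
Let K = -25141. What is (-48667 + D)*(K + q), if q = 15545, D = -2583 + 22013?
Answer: 280558252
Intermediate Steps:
D = 19430
(-48667 + D)*(K + q) = (-48667 + 19430)*(-25141 + 15545) = -29237*(-9596) = 280558252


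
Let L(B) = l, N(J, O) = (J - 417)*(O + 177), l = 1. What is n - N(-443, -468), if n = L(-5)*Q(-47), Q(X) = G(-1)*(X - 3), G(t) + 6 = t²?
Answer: -250010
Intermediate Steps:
N(J, O) = (-417 + J)*(177 + O)
G(t) = -6 + t²
L(B) = 1
Q(X) = 15 - 5*X (Q(X) = (-6 + (-1)²)*(X - 3) = (-6 + 1)*(-3 + X) = -5*(-3 + X) = 15 - 5*X)
n = 250 (n = 1*(15 - 5*(-47)) = 1*(15 + 235) = 1*250 = 250)
n - N(-443, -468) = 250 - (-73809 - 417*(-468) + 177*(-443) - 443*(-468)) = 250 - (-73809 + 195156 - 78411 + 207324) = 250 - 1*250260 = 250 - 250260 = -250010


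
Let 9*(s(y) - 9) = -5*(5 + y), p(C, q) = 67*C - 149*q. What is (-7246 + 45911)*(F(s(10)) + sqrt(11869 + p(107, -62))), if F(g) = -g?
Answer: -77330/3 + 77330*sqrt(7069) ≈ 6.4759e+6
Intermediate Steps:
p(C, q) = -149*q + 67*C
s(y) = 56/9 - 5*y/9 (s(y) = 9 + (-5*(5 + y))/9 = 9 + (-25 - 5*y)/9 = 9 + (-25/9 - 5*y/9) = 56/9 - 5*y/9)
(-7246 + 45911)*(F(s(10)) + sqrt(11869 + p(107, -62))) = (-7246 + 45911)*(-(56/9 - 5/9*10) + sqrt(11869 + (-149*(-62) + 67*107))) = 38665*(-(56/9 - 50/9) + sqrt(11869 + (9238 + 7169))) = 38665*(-1*2/3 + sqrt(11869 + 16407)) = 38665*(-2/3 + sqrt(28276)) = 38665*(-2/3 + 2*sqrt(7069)) = -77330/3 + 77330*sqrt(7069)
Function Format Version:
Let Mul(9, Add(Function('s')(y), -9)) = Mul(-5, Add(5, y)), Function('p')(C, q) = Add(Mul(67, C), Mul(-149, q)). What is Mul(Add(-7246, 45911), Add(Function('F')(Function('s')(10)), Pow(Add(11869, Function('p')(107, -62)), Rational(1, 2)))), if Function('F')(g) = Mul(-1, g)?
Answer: Add(Rational(-77330, 3), Mul(77330, Pow(7069, Rational(1, 2)))) ≈ 6.4759e+6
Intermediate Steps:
Function('p')(C, q) = Add(Mul(-149, q), Mul(67, C))
Function('s')(y) = Add(Rational(56, 9), Mul(Rational(-5, 9), y)) (Function('s')(y) = Add(9, Mul(Rational(1, 9), Mul(-5, Add(5, y)))) = Add(9, Mul(Rational(1, 9), Add(-25, Mul(-5, y)))) = Add(9, Add(Rational(-25, 9), Mul(Rational(-5, 9), y))) = Add(Rational(56, 9), Mul(Rational(-5, 9), y)))
Mul(Add(-7246, 45911), Add(Function('F')(Function('s')(10)), Pow(Add(11869, Function('p')(107, -62)), Rational(1, 2)))) = Mul(Add(-7246, 45911), Add(Mul(-1, Add(Rational(56, 9), Mul(Rational(-5, 9), 10))), Pow(Add(11869, Add(Mul(-149, -62), Mul(67, 107))), Rational(1, 2)))) = Mul(38665, Add(Mul(-1, Add(Rational(56, 9), Rational(-50, 9))), Pow(Add(11869, Add(9238, 7169)), Rational(1, 2)))) = Mul(38665, Add(Mul(-1, Rational(2, 3)), Pow(Add(11869, 16407), Rational(1, 2)))) = Mul(38665, Add(Rational(-2, 3), Pow(28276, Rational(1, 2)))) = Mul(38665, Add(Rational(-2, 3), Mul(2, Pow(7069, Rational(1, 2))))) = Add(Rational(-77330, 3), Mul(77330, Pow(7069, Rational(1, 2))))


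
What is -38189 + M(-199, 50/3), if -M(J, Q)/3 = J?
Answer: -37592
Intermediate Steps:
M(J, Q) = -3*J
-38189 + M(-199, 50/3) = -38189 - 3*(-199) = -38189 + 597 = -37592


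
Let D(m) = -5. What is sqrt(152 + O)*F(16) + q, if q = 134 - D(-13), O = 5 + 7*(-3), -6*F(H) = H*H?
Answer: 139 - 256*sqrt(34)/3 ≈ -358.57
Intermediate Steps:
F(H) = -H**2/6 (F(H) = -H*H/6 = -H**2/6)
O = -16 (O = 5 - 21 = -16)
q = 139 (q = 134 - 1*(-5) = 134 + 5 = 139)
sqrt(152 + O)*F(16) + q = sqrt(152 - 16)*(-1/6*16**2) + 139 = sqrt(136)*(-1/6*256) + 139 = (2*sqrt(34))*(-128/3) + 139 = -256*sqrt(34)/3 + 139 = 139 - 256*sqrt(34)/3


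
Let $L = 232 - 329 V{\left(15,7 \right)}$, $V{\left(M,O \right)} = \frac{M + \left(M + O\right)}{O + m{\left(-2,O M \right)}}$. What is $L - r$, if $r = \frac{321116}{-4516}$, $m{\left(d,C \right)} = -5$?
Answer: $- \frac{13058903}{2258} \approx -5783.4$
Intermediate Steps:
$V{\left(M,O \right)} = \frac{O + 2 M}{-5 + O}$ ($V{\left(M,O \right)} = \frac{M + \left(M + O\right)}{O - 5} = \frac{O + 2 M}{-5 + O}$)
$L = - \frac{11709}{2}$ ($L = 232 - 329 \frac{7 + 2 \cdot 15}{-5 + 7} = 232 - 329 \frac{7 + 30}{2} = 232 - 329 \cdot \frac{1}{2} \cdot 37 = 232 - \frac{12173}{2} = - \frac{11709}{2} \approx -5854.5$)
$r = - \frac{80279}{1129}$ ($r = 321116 \left(- \frac{1}{4516}\right) = - \frac{80279}{1129} \approx -71.106$)
$L - r = - \frac{11709}{2} - - \frac{80279}{1129} = - \frac{11709}{2} + \frac{80279}{1129} = - \frac{13058903}{2258}$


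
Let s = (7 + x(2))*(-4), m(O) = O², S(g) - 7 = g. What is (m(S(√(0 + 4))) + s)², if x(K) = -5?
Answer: 5329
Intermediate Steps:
S(g) = 7 + g
s = -8 (s = (7 - 5)*(-4) = 2*(-4) = -8)
(m(S(√(0 + 4))) + s)² = ((7 + √(0 + 4))² - 8)² = ((7 + √4)² - 8)² = ((7 + 2)² - 8)² = (9² - 8)² = (81 - 8)² = 73² = 5329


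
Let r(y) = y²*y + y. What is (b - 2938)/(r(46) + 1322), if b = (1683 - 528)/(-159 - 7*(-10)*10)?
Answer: -1588303/53398864 ≈ -0.029744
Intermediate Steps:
r(y) = y + y³ (r(y) = y³ + y = y + y³)
b = 1155/541 (b = 1155/(-159 + 70*10) = 1155/(-159 + 700) = 1155/541 ≈ 2.1349)
(b - 2938)/(r(46) + 1322) = (1155/541 - 2938)/((46 + 46³) + 1322) = -1588303/(541*((46 + 97336) + 1322)) = -1588303/(541*(97382 + 1322)) = -1588303/541/98704 = -1588303/541*1/98704 = -1588303/53398864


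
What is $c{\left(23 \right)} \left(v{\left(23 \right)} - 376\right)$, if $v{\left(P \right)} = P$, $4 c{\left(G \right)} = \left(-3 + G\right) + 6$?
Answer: $- \frac{4589}{2} \approx -2294.5$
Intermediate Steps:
$c{\left(G \right)} = \frac{3}{4} + \frac{G}{4}$ ($c{\left(G \right)} = \frac{\left(-3 + G\right) + 6}{4} = \frac{3 + G}{4} = \frac{3}{4} + \frac{G}{4}$)
$c{\left(23 \right)} \left(v{\left(23 \right)} - 376\right) = \left(\frac{3}{4} + \frac{1}{4} \cdot 23\right) \left(23 - 376\right) = \left(\frac{3}{4} + \frac{23}{4}\right) \left(-353\right) = \frac{13}{2} \left(-353\right) = - \frac{4589}{2}$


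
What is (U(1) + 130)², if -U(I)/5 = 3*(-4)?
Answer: 36100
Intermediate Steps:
U(I) = 60 (U(I) = -15*(-4) = -5*(-12) = 60)
(U(1) + 130)² = (60 + 130)² = 190² = 36100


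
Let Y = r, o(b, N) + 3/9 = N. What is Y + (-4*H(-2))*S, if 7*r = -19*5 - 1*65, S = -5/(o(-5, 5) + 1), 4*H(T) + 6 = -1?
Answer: -3455/119 ≈ -29.034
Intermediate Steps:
o(b, N) = -⅓ + N
H(T) = -7/4 (H(T) = -3/2 + (¼)*(-1) = -3/2 - ¼ = -7/4)
S = -15/17 (S = -5/((-⅓ + 5) + 1) = -5/(14/3 + 1) = -5/(17/3) = (3/17)*(-5) = -15/17 ≈ -0.88235)
r = -160/7 (r = (-19*5 - 1*65)/7 = (-95 - 65)/7 = (⅐)*(-160) = -160/7 ≈ -22.857)
Y = -160/7 ≈ -22.857
Y + (-4*H(-2))*S = -160/7 - 4*(-7/4)*(-15/17) = -160/7 + 7*(-15/17) = -160/7 - 105/17 = -3455/119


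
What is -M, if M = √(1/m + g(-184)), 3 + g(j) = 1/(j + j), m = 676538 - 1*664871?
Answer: -I*√3459362814447/1073364 ≈ -1.7328*I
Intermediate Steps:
m = 11667 (m = 676538 - 664871 = 11667)
g(j) = -3 + 1/(2*j) (g(j) = -3 + 1/(j + j) = -3 + 1/(2*j))
M = I*√3459362814447/1073364 (M = √(1/11667 + (-3 + (½)/(-184))) = √(1/11667 + (-3 + (½)*(-1/184))) = √(1/11667 + (-3 - 1/368)) = √(1/11667 - 1105/368) = √(-12891667/4293456) = I*√3459362814447/1073364 ≈ 1.7328*I)
-M = -I*√3459362814447/1073364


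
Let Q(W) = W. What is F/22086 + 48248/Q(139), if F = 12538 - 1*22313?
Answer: 1064246603/3069954 ≈ 346.67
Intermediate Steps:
F = -9775 (F = 12538 - 22313 = -9775)
F/22086 + 48248/Q(139) = -9775/22086 + 48248/139 = 1064246603/3069954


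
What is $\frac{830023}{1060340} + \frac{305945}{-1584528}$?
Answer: $\frac{247697240711}{420034604880} \approx 0.58971$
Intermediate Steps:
$\frac{830023}{1060340} + \frac{305945}{-1584528} = 830023 \cdot \frac{1}{1060340} + 305945 \left(- \frac{1}{1584528}\right) = \frac{830023}{1060340} - \frac{305945}{1584528} = \frac{247697240711}{420034604880}$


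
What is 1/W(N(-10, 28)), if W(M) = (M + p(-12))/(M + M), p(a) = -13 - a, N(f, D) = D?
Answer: 56/27 ≈ 2.0741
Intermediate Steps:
W(M) = (-1 + M)/(2*M) (W(M) = (M + (-13 - 1*(-12)))/(M + M) = (M + (-13 + 12))/((2*M)) = (M - 1)*(1/(2*M)) = (-1 + M)*(1/(2*M)) = (-1 + M)/(2*M))
1/W(N(-10, 28)) = 1/((½)*(-1 + 28)/28) = 1/((½)*(1/28)*27) = 1/(27/56) = 56/27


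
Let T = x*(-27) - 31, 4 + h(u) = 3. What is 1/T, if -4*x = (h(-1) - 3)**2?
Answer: 1/77 ≈ 0.012987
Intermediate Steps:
h(u) = -1 (h(u) = -4 + 3 = -1)
x = -4 (x = -(-1 - 3)**2/4 = -1/4*(-4)**2 = -1/4*16 = -4)
T = 77 (T = -4*(-27) - 31 = 108 - 31 = 77)
1/T = 1/77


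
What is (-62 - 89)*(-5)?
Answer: 755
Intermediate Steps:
(-62 - 89)*(-5) = -151*(-5) = 755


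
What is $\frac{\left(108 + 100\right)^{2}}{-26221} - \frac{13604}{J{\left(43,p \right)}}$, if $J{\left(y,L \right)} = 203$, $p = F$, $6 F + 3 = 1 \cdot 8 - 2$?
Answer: $- \frac{28114852}{409451} \approx -68.665$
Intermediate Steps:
$F = \frac{1}{2}$ ($F = - \frac{1}{2} + \frac{1 \cdot 8 - 2}{6} = - \frac{1}{2} + \frac{8 - 2}{6} = - \frac{1}{2} + \frac{1}{6} \cdot 6 = - \frac{1}{2} + 1 = \frac{1}{2} \approx 0.5$)
$p = \frac{1}{2} \approx 0.5$
$\frac{\left(108 + 100\right)^{2}}{-26221} - \frac{13604}{J{\left(43,p \right)}} = \frac{\left(108 + 100\right)^{2}}{-26221} - \frac{13604}{203} = 208^{2} \left(- \frac{1}{26221}\right) - \frac{13604}{203} = 43264 \left(- \frac{1}{26221}\right) - \frac{13604}{203} = - \frac{3328}{2017} - \frac{13604}{203} = - \frac{28114852}{409451}$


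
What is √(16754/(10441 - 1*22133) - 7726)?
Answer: 3*I*√29343394862/5846 ≈ 87.906*I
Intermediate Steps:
√(16754/(10441 - 1*22133) - 7726) = √(16754/(10441 - 22133) - 7726) = √(16754/(-11692) - 7726) = √(16754*(-1/11692) - 7726) = √(-8377/5846 - 7726) = √(-45174573/5846) = 3*I*√29343394862/5846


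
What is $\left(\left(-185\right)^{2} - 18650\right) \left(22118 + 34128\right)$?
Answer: $876031450$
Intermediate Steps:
$\left(\left(-185\right)^{2} - 18650\right) \left(22118 + 34128\right) = \left(34225 - 18650\right) 56246 = 15575 \cdot 56246 = 876031450$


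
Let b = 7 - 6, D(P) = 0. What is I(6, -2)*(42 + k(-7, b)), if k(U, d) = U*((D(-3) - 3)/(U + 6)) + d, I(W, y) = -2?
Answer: -44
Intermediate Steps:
b = 1
k(U, d) = d - 3*U/(6 + U) (k(U, d) = U*((0 - 3)/(U + 6)) + d = U*(-3/(6 + U)) + d = -3*U/(6 + U) + d = d - 3*U/(6 + U))
I(6, -2)*(42 + k(-7, b)) = -2*(42 + (-3*(-7) + 6*1 - 7*1)/(6 - 7)) = -2*(42 + (21 + 6 - 7)/(-1)) = -2*(42 - 1*20) = -2*(42 - 20) = -2*22 = -44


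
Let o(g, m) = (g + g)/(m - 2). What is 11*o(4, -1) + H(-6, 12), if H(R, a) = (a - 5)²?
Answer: 59/3 ≈ 19.667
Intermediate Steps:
o(g, m) = 2*g/(-2 + m) (o(g, m) = (2*g)/(-2 + m) = 2*g/(-2 + m))
H(R, a) = (-5 + a)²
11*o(4, -1) + H(-6, 12) = 11*(2*4/(-2 - 1)) + (-5 + 12)² = 11*(2*4/(-3)) + 7² = 11*(2*4*(-⅓)) + 49 = 11*(-8/3) + 49 = -88/3 + 49 = 59/3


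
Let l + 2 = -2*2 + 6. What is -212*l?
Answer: 0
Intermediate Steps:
l = 0 (l = -2 + (-2*2 + 6) = -2 + (-4 + 6) = -2 + 2 = 0)
-212*l = -212*0 = 0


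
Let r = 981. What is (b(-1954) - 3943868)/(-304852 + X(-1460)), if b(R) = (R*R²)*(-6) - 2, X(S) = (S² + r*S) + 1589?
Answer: 44759648114/396077 ≈ 1.1301e+5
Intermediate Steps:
X(S) = 1589 + S² + 981*S (X(S) = (S² + 981*S) + 1589 = 1589 + S² + 981*S)
b(R) = -2 - 6*R³ (b(R) = R³*(-6) - 2 = -6*R³ - 2 = -2 - 6*R³)
(b(-1954) - 3943868)/(-304852 + X(-1460)) = ((-2 - 6*(-1954)³) - 3943868)/(-304852 + (1589 + (-1460)² + 981*(-1460))) = ((-2 - 6*(-7460598664)) - 3943868)/(-304852 + (1589 + 2131600 - 1432260)) = ((-2 + 44763591984) - 3943868)/(-304852 + 700929) = (44763591982 - 3943868)/396077 = 44759648114*(1/396077) = 44759648114/396077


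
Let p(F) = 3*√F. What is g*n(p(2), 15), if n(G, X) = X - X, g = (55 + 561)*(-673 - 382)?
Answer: 0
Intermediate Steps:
g = -649880 (g = 616*(-1055) = -649880)
n(G, X) = 0
g*n(p(2), 15) = -649880*0 = 0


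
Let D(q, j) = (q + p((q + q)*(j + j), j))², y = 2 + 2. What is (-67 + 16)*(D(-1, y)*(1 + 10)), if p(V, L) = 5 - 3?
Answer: -561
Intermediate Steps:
y = 4
p(V, L) = 2
D(q, j) = (2 + q)² (D(q, j) = (q + 2)² = (2 + q)²)
(-67 + 16)*(D(-1, y)*(1 + 10)) = (-67 + 16)*((2 - 1)²*(1 + 10)) = -51*1²*11 = -51*11 = -561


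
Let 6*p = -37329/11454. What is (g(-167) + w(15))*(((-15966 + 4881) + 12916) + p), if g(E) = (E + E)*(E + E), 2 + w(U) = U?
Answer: 203405348815/996 ≈ 2.0422e+8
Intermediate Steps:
w(U) = -2 + U
p = -541/996 (p = (-37329/11454)/6 = (-37329*1/11454)/6 = (⅙)*(-541/166) = -541/996 ≈ -0.54317)
g(E) = 4*E² (g(E) = (2*E)*(2*E) = 4*E²)
(g(-167) + w(15))*(((-15966 + 4881) + 12916) + p) = (4*(-167)² + (-2 + 15))*(((-15966 + 4881) + 12916) - 541/996) = (4*27889 + 13)*((-11085 + 12916) - 541/996) = (111556 + 13)*(1831 - 541/996) = 111569*(1823135/996) = 203405348815/996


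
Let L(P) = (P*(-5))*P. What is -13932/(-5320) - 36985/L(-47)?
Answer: 17531957/2937970 ≈ 5.9674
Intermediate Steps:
L(P) = -5*P² (L(P) = (-5*P)*P = -5*P²)
-13932/(-5320) - 36985/L(-47) = -13932/(-5320) - 36985/((-5*(-47)²)) = -13932*(-1/5320) - 36985/((-5*2209)) = 3483/1330 - 36985/(-11045) = 3483/1330 - 36985*(-1/11045) = 3483/1330 + 7397/2209 = 17531957/2937970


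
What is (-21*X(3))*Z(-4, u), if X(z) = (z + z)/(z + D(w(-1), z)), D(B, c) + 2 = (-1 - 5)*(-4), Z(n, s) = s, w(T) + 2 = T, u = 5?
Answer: -126/5 ≈ -25.200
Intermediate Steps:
w(T) = -2 + T
D(B, c) = 22 (D(B, c) = -2 + (-1 - 5)*(-4) = -2 - 6*(-4) = -2 + 24 = 22)
X(z) = 2*z/(22 + z) (X(z) = (z + z)/(z + 22) = (2*z)/(22 + z) = 2*z/(22 + z))
(-21*X(3))*Z(-4, u) = -42*3/(22 + 3)*5 = -42*3/25*5 = -21*6/25*5 = -126/25*5 = -126/5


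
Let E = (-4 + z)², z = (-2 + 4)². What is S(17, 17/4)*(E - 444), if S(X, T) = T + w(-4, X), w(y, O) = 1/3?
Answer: -2035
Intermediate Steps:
w(y, O) = ⅓
z = 4 (z = 2² = 4)
S(X, T) = ⅓ + T (S(X, T) = T + ⅓ = ⅓ + T)
E = 0 (E = (-4 + 4)² = 0² = 0)
S(17, 17/4)*(E - 444) = (⅓ + 17/4)*(0 - 444) = (⅓ + 17*(¼))*(-444) = (⅓ + 17/4)*(-444) = (55/12)*(-444) = -2035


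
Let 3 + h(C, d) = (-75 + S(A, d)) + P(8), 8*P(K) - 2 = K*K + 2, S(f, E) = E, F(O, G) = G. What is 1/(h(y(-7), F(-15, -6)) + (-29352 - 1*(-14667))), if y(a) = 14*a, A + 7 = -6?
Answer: -2/29521 ≈ -6.7748e-5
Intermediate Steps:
A = -13 (A = -7 - 6 = -13)
P(K) = ½ + K²/8 (P(K) = ¼ + (K*K + 2)/8 = ¼ + (K² + 2)/8 = ¼ + (2 + K²)/8 = ¼ + (¼ + K²/8) = ½ + K²/8)
h(C, d) = -139/2 + d (h(C, d) = -3 + ((-75 + d) + (½ + (⅛)*8²)) = -3 + ((-75 + d) + (½ + (⅛)*64)) = -3 + ((-75 + d) + (½ + 8)) = -3 + ((-75 + d) + 17/2) = -3 + (-133/2 + d) = -139/2 + d)
1/(h(y(-7), F(-15, -6)) + (-29352 - 1*(-14667))) = 1/((-139/2 - 6) + (-29352 - 1*(-14667))) = 1/(-151/2 + (-29352 + 14667)) = 1/(-151/2 - 14685) = 1/(-29521/2) = -2/29521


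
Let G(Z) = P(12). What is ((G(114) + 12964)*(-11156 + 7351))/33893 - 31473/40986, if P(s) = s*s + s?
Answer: -227461490221/154348722 ≈ -1473.7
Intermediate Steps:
P(s) = s + s² (P(s) = s² + s = s + s²)
G(Z) = 156 (G(Z) = 12*(1 + 12) = 12*13 = 156)
((G(114) + 12964)*(-11156 + 7351))/33893 - 31473/40986 = ((156 + 12964)*(-11156 + 7351))/33893 - 31473/40986 = (13120*(-3805))*(1/33893) - 31473*1/40986 = -49921600*1/33893 - 3497/4554 = -49921600/33893 - 3497/4554 = -227461490221/154348722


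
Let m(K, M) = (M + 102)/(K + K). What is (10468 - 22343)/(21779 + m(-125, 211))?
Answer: -2968750/5444437 ≈ -0.54528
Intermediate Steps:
m(K, M) = (102 + M)/(2*K) (m(K, M) = (102 + M)/((2*K)) = (102 + M)*(1/(2*K)) = (102 + M)/(2*K))
(10468 - 22343)/(21779 + m(-125, 211)) = (10468 - 22343)/(21779 + (1/2)*(102 + 211)/(-125)) = -11875/(21779 + (1/2)*(-1/125)*313) = -11875/(21779 - 313/250) = -11875/5444437/250 = -11875*250/5444437 = -2968750/5444437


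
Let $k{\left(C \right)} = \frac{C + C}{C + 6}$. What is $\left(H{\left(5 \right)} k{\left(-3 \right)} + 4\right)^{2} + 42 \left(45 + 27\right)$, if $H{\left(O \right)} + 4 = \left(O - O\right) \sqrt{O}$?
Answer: $3168$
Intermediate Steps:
$H{\left(O \right)} = -4$ ($H{\left(O \right)} = -4 + \left(O - O\right) \sqrt{O} = -4 + 0 \sqrt{O} = -4 + 0 = -4$)
$k{\left(C \right)} = \frac{2 C}{6 + C}$
$\left(H{\left(5 \right)} k{\left(-3 \right)} + 4\right)^{2} + 42 \left(45 + 27\right) = \left(- 4 \cdot 2 \left(-3\right) \frac{1}{6 - 3} + 4\right)^{2} + 42 \left(45 + 27\right) = \left(- 4 \cdot 2 \left(-3\right) \frac{1}{3} + 4\right)^{2} + 42 \cdot 72 = \left(- 4 \cdot 2 \left(-3\right) \frac{1}{3} + 4\right)^{2} + 3024 = \left(\left(-4\right) \left(-2\right) + 4\right)^{2} + 3024 = \left(8 + 4\right)^{2} + 3024 = 12^{2} + 3024 = 144 + 3024 = 3168$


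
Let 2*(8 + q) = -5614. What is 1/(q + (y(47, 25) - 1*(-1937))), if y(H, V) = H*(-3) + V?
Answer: -1/994 ≈ -0.0010060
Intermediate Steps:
y(H, V) = V - 3*H (y(H, V) = -3*H + V = V - 3*H)
q = -2815 (q = -8 + (½)*(-5614) = -8 - 2807 = -2815)
1/(q + (y(47, 25) - 1*(-1937))) = 1/(-2815 + ((25 - 3*47) - 1*(-1937))) = 1/(-2815 + ((25 - 141) + 1937)) = 1/(-2815 + (-116 + 1937)) = 1/(-2815 + 1821) = 1/(-994) = -1/994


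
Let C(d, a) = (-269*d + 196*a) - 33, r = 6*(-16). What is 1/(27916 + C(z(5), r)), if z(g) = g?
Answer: 1/7722 ≈ 0.00012950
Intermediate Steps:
r = -96
C(d, a) = -33 - 269*d + 196*a
1/(27916 + C(z(5), r)) = 1/(27916 + (-33 - 269*5 + 196*(-96))) = 1/(27916 + (-33 - 1345 - 18816)) = 1/(27916 - 20194) = 1/7722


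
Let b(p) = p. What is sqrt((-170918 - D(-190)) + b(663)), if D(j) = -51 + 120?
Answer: 14*I*sqrt(869) ≈ 412.7*I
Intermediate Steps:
D(j) = 69
sqrt((-170918 - D(-190)) + b(663)) = sqrt((-170918 - 1*69) + 663) = sqrt((-170918 - 69) + 663) = sqrt(-170987 + 663) = sqrt(-170324) = 14*I*sqrt(869)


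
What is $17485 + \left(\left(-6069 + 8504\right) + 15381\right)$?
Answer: $35301$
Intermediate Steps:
$17485 + \left(\left(-6069 + 8504\right) + 15381\right) = 17485 + \left(2435 + 15381\right) = 17485 + 17816 = 35301$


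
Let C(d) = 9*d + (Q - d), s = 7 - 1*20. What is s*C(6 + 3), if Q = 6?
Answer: -1014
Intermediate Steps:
s = -13 (s = 7 - 20 = -13)
C(d) = 6 + 8*d (C(d) = 9*d + (6 - d) = 6 + 8*d)
s*C(6 + 3) = -13*(6 + 8*(6 + 3)) = -13*(6 + 8*9) = -13*(6 + 72) = -13*78 = -1014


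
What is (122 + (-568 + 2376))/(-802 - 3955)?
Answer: -1930/4757 ≈ -0.40572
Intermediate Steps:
(122 + (-568 + 2376))/(-802 - 3955) = (122 + 1808)/(-4757) = 1930*(-1/4757) = -1930/4757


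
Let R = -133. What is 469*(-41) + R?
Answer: -19362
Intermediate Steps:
469*(-41) + R = 469*(-41) - 133 = -19229 - 133 = -19362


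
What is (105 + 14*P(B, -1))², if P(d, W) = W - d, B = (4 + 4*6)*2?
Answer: 480249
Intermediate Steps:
B = 56 (B = (4 + 24)*2 = 28*2 = 56)
(105 + 14*P(B, -1))² = (105 + 14*(-1 - 1*56))² = (105 + 14*(-1 - 56))² = (105 + 14*(-57))² = (105 - 798)² = (-693)² = 480249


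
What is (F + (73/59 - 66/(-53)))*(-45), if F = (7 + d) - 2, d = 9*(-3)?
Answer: 2746395/3127 ≈ 878.28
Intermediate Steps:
d = -27
F = -22 (F = (7 - 27) - 2 = -20 - 2 = -22)
(F + (73/59 - 66/(-53)))*(-45) = (-22 + (73/59 - 66/(-53)))*(-45) = (-22 + (73*(1/59) - 66*(-1/53)))*(-45) = (-22 + (73/59 + 66/53))*(-45) = (-22 + 7763/3127)*(-45) = -61031/3127*(-45) = 2746395/3127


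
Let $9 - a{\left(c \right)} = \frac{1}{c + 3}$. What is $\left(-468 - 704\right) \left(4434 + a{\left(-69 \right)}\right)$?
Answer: $- \frac{171838054}{33} \approx -5.2072 \cdot 10^{6}$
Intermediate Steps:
$a{\left(c \right)} = 9 - \frac{1}{3 + c}$ ($a{\left(c \right)} = 9 - \frac{1}{c + 3} = 9 - \frac{1}{3 + c}$)
$\left(-468 - 704\right) \left(4434 + a{\left(-69 \right)}\right) = \left(-468 - 704\right) \left(4434 + \frac{26 + 9 \left(-69\right)}{3 - 69}\right) = - 1172 \left(4434 + \frac{26 - 621}{-66}\right) = - 1172 \left(4434 - - \frac{595}{66}\right) = - 1172 \left(4434 + \frac{595}{66}\right) = \left(-1172\right) \frac{293239}{66} = - \frac{171838054}{33}$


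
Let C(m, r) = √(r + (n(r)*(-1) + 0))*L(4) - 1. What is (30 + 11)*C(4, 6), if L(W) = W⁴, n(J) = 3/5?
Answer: -41 + 31488*√15/5 ≈ 24350.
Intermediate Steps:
n(J) = ⅗ (n(J) = 3*(⅕) = ⅗)
C(m, r) = -1 + 256*√(-⅗ + r) (C(m, r) = √(r + ((⅗)*(-1) + 0))*4⁴ - 1 = √(r + (-⅗ + 0))*256 - 1 = √(r - ⅗)*256 - 1 = √(-⅗ + r)*256 - 1 = 256*√(-⅗ + r) - 1 = -1 + 256*√(-⅗ + r))
(30 + 11)*C(4, 6) = (30 + 11)*(-1 + 256*√(-15 + 25*6)/5) = 41*(-1 + 256*√(-15 + 150)/5) = 41*(-1 + 256*√135/5) = 41*(-1 + 256*(3*√15)/5) = 41*(-1 + 768*√15/5) = -41 + 31488*√15/5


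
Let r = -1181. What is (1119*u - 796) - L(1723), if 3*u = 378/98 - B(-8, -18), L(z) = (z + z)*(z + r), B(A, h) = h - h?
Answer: -13069625/7 ≈ -1.8671e+6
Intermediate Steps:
B(A, h) = 0
L(z) = 2*z*(-1181 + z) (L(z) = (z + z)*(z - 1181) = (2*z)*(-1181 + z) = 2*z*(-1181 + z))
u = 9/7 (u = (378/98 - 1*0)/3 = (378*(1/98) + 0)/3 = (27/7 + 0)/3 = (1/3)*(27/7) = 9/7 ≈ 1.2857)
(1119*u - 796) - L(1723) = (1119*(9/7) - 796) - 2*1723*(-1181 + 1723) = (10071/7 - 796) - 2*1723*542 = 4499/7 - 1*1867732 = 4499/7 - 1867732 = -13069625/7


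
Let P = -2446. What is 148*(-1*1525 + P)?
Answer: -587708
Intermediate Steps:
148*(-1*1525 + P) = 148*(-1*1525 - 2446) = 148*(-1525 - 2446) = 148*(-3971) = -587708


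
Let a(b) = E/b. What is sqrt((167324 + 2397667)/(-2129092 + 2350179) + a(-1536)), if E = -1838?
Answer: sqrt(1441327200205701)/10612176 ≈ 3.5775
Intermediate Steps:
a(b) = -1838/b
sqrt((167324 + 2397667)/(-2129092 + 2350179) + a(-1536)) = sqrt((167324 + 2397667)/(-2129092 + 2350179) - 1838/(-1536)) = sqrt(2564991/221087 - 1838*(-1/1536)) = sqrt(2564991*(1/221087) + 919/768) = sqrt(2564991/221087 + 919/768) = sqrt(2173092041/169794816) = sqrt(1441327200205701)/10612176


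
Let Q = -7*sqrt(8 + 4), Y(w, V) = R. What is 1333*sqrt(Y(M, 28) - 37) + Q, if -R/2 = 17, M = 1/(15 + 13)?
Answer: -14*sqrt(3) + 1333*I*sqrt(71) ≈ -24.249 + 11232.0*I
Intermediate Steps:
M = 1/28 ≈ 0.035714
R = -34 (R = -2*17 = -34)
Y(w, V) = -34
Q = -14*sqrt(3) ≈ -24.249
1333*sqrt(Y(M, 28) - 37) + Q = 1333*sqrt(-34 - 37) - 14*sqrt(3) = 1333*sqrt(-71) - 14*sqrt(3) = 1333*(I*sqrt(71)) - 14*sqrt(3) = 1333*I*sqrt(71) - 14*sqrt(3) = -14*sqrt(3) + 1333*I*sqrt(71)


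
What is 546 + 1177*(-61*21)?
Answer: -1507191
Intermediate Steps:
546 + 1177*(-61*21) = 546 + 1177*(-1281) = 546 - 1507737 = -1507191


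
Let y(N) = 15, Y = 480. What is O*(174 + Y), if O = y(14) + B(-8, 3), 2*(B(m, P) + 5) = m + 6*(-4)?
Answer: -3924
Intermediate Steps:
B(m, P) = -17 + m/2 (B(m, P) = -5 + (m + 6*(-4))/2 = -5 + (m - 24)/2 = -5 + (-24 + m)/2 = -5 + (-12 + m/2) = -17 + m/2)
O = -6 (O = 15 + (-17 + (½)*(-8)) = 15 + (-17 - 4) = 15 - 21 = -6)
O*(174 + Y) = -6*(174 + 480) = -6*654 = -3924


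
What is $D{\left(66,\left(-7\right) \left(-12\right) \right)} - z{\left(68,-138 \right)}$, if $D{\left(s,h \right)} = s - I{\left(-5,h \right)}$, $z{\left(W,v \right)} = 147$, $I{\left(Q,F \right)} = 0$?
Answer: $-81$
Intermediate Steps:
$D{\left(s,h \right)} = s$ ($D{\left(s,h \right)} = s - 0 = s + 0 = s$)
$D{\left(66,\left(-7\right) \left(-12\right) \right)} - z{\left(68,-138 \right)} = 66 - 147 = -81$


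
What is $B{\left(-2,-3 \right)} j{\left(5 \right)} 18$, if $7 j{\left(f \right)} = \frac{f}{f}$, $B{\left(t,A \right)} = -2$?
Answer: $- \frac{36}{7} \approx -5.1429$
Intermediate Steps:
$j{\left(f \right)} = \frac{1}{7}$ ($j{\left(f \right)} = \frac{f \frac{1}{f}}{7} = \frac{1}{7} \cdot 1 = \frac{1}{7}$)
$B{\left(-2,-3 \right)} j{\left(5 \right)} 18 = \left(-2\right) \frac{1}{7} \cdot 18 = \left(- \frac{2}{7}\right) 18 = - \frac{36}{7}$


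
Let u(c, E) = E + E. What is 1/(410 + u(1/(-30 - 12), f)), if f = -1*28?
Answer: 1/354 ≈ 0.0028249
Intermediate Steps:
f = -28
u(c, E) = 2*E
1/(410 + u(1/(-30 - 12), f)) = 1/(410 + 2*(-28)) = 1/(410 - 56) = 1/354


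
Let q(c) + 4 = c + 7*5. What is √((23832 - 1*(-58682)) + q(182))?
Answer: √82727 ≈ 287.62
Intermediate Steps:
q(c) = 31 + c (q(c) = -4 + (c + 7*5) = -4 + (c + 35) = -4 + (35 + c) = 31 + c)
√((23832 - 1*(-58682)) + q(182)) = √((23832 - 1*(-58682)) + (31 + 182)) = √((23832 + 58682) + 213) = √(82514 + 213) = √82727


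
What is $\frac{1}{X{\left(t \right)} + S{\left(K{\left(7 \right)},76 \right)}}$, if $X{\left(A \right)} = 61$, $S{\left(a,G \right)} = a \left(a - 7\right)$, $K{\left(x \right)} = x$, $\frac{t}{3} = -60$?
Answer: $\frac{1}{61} \approx 0.016393$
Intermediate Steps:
$t = -180$ ($t = 3 \left(-60\right) = -180$)
$S{\left(a,G \right)} = a \left(-7 + a\right)$
$\frac{1}{X{\left(t \right)} + S{\left(K{\left(7 \right)},76 \right)}} = \frac{1}{61 + 7 \left(-7 + 7\right)} = \frac{1}{61 + 7 \cdot 0} = \frac{1}{61 + 0} = \frac{1}{61}$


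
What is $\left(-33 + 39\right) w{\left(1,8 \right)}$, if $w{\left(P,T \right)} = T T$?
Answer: $384$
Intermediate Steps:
$w{\left(P,T \right)} = T^{2}$
$\left(-33 + 39\right) w{\left(1,8 \right)} = \left(-33 + 39\right) 8^{2} = 6 \cdot 64 = 384$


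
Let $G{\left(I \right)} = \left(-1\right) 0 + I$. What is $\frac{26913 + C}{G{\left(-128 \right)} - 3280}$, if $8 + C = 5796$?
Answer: $- \frac{32701}{3408} \approx -9.5954$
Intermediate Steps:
$G{\left(I \right)} = I$ ($G{\left(I \right)} = 0 + I = I$)
$C = 5788$ ($C = -8 + 5796 = 5788$)
$\frac{26913 + C}{G{\left(-128 \right)} - 3280} = \frac{26913 + 5788}{-128 - 3280} = \frac{32701}{-3408} = 32701 \left(- \frac{1}{3408}\right) = - \frac{32701}{3408}$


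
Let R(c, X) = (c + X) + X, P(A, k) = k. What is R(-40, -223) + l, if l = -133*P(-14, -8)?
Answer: 578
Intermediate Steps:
R(c, X) = c + 2*X (R(c, X) = (X + c) + X = c + 2*X)
l = 1064 (l = -133*(-8) = 1064)
R(-40, -223) + l = (-40 + 2*(-223)) + 1064 = (-40 - 446) + 1064 = -486 + 1064 = 578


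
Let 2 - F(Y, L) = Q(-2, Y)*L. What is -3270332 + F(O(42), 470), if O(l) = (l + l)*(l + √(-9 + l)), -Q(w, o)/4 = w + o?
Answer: 3358550 + 157920*√33 ≈ 4.2657e+6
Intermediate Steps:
Q(w, o) = -4*o - 4*w (Q(w, o) = -4*(w + o) = -4*(o + w) = -4*o - 4*w)
O(l) = 2*l*(l + √(-9 + l)) (O(l) = (2*l)*(l + √(-9 + l)) = 2*l*(l + √(-9 + l)))
F(Y, L) = 2 - L*(8 - 4*Y) (F(Y, L) = 2 - (-4*Y - 4*(-2))*L = 2 - (-4*Y + 8)*L = 2 - (8 - 4*Y)*L = 2 - L*(8 - 4*Y))
-3270332 + F(O(42), 470) = -3270332 + (2 + 4*470*(-2 + 2*42*(42 + √(-9 + 42)))) = -3270332 + (2 + 4*470*(-2 + 2*42*(42 + √33))) = -3270332 + (2 + 4*470*(-2 + (3528 + 84*√33))) = -3270332 + (2 + 4*470*(3526 + 84*√33)) = -3270332 + (2 + (6628880 + 157920*√33)) = -3270332 + (6628882 + 157920*√33) = 3358550 + 157920*√33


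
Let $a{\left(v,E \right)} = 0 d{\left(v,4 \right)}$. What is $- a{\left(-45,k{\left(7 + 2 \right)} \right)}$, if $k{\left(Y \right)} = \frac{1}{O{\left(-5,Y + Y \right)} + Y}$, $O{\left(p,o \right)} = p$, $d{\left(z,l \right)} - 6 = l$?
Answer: $0$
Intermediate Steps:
$d{\left(z,l \right)} = 6 + l$
$k{\left(Y \right)} = \frac{1}{-5 + Y}$
$a{\left(v,E \right)} = 0$ ($a{\left(v,E \right)} = 0 \left(6 + 4\right) = 0 \cdot 10 = 0$)
$- a{\left(-45,k{\left(7 + 2 \right)} \right)} = \left(-1\right) 0 = 0$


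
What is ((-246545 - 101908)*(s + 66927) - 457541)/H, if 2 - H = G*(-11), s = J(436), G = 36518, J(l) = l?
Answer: -1173664849/20085 ≈ -58435.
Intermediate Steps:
s = 436
H = 401700 (H = 2 - 36518*(-11) = 2 - 1*(-401698) = 2 + 401698 = 401700)
((-246545 - 101908)*(s + 66927) - 457541)/H = ((-246545 - 101908)*(436 + 66927) - 457541)/401700 = (-348453*67363 - 457541)*(1/401700) = (-23472839439 - 457541)*(1/401700) = -23473296980*1/401700 = -1173664849/20085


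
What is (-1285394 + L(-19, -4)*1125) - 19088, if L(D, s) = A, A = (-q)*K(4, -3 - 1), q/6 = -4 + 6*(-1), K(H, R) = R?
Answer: -1574482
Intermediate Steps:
q = -60 (q = 6*(-4 + 6*(-1)) = 6*(-4 - 6) = 6*(-10) = -60)
A = -240 (A = (-1*(-60))*(-3 - 1) = 60*(-4) = -240)
L(D, s) = -240
(-1285394 + L(-19, -4)*1125) - 19088 = (-1285394 - 240*1125) - 19088 = (-1285394 - 270000) - 19088 = -1555394 - 19088 = -1574482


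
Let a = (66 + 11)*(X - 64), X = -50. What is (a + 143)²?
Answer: 74563225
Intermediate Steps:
a = -8778 (a = (66 + 11)*(-50 - 64) = 77*(-114) = -8778)
(a + 143)² = (-8778 + 143)² = (-8635)² = 74563225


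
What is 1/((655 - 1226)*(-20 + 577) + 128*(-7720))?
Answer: -1/1306207 ≈ -7.6558e-7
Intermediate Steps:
1/((655 - 1226)*(-20 + 577) + 128*(-7720)) = 1/(-571*557 - 988160) = 1/(-318047 - 988160) = 1/(-1306207) = -1/1306207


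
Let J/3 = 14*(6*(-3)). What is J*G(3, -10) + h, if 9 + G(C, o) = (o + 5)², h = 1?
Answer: -12095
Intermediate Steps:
J = -756 (J = 3*(14*(6*(-3))) = 3*(14*(-18)) = 3*(-252) = -756)
G(C, o) = -9 + (5 + o)² (G(C, o) = -9 + (o + 5)² = -9 + (5 + o)²)
J*G(3, -10) + h = -756*(-9 + (5 - 10)²) + 1 = -756*(-9 + (-5)²) + 1 = -756*(-9 + 25) + 1 = -756*16 + 1 = -12096 + 1 = -12095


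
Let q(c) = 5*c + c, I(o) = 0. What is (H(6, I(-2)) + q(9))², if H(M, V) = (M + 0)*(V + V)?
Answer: 2916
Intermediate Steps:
H(M, V) = 2*M*V (H(M, V) = M*(2*V) = 2*M*V)
q(c) = 6*c
(H(6, I(-2)) + q(9))² = (2*6*0 + 6*9)² = (0 + 54)² = 54² = 2916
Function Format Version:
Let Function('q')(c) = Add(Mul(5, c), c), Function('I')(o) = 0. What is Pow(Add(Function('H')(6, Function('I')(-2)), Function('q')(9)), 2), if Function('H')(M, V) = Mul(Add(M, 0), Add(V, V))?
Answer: 2916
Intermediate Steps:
Function('H')(M, V) = Mul(2, M, V) (Function('H')(M, V) = Mul(M, Mul(2, V)) = Mul(2, M, V))
Function('q')(c) = Mul(6, c)
Pow(Add(Function('H')(6, Function('I')(-2)), Function('q')(9)), 2) = Pow(Add(Mul(2, 6, 0), Mul(6, 9)), 2) = Pow(Add(0, 54), 2) = Pow(54, 2) = 2916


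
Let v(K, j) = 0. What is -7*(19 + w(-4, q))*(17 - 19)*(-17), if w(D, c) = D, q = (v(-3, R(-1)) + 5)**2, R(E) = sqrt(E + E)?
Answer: -3570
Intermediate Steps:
R(E) = sqrt(2)*sqrt(E) (R(E) = sqrt(2*E) = sqrt(2)*sqrt(E))
q = 25 (q = (0 + 5)**2 = 5**2 = 25)
-7*(19 + w(-4, q))*(17 - 19)*(-17) = -7*(19 - 4)*(17 - 19)*(-17) = -105*(-2)*(-17) = -7*(-30)*(-17) = 210*(-17) = -3570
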